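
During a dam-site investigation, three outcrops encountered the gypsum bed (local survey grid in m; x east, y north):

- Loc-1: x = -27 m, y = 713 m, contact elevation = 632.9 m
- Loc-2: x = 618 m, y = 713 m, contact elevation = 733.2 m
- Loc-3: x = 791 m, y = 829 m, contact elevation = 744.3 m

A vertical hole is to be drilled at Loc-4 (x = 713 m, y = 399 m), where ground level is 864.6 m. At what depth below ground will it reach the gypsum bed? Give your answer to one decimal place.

Two edge vectors: Loc-1→Loc-2 = (645, 0, 100.3), Loc-1→Loc-3 = (818, 116, 111.4).
Normal n = (Loc-1→Loc-2) × (Loc-1→Loc-3) = (-11634.8, 10192.4, 74820).
So ∂z/∂x = −n_x/n_z = 0.15550 and ∂z/∂y = −n_y/n_z = −0.13623.
Intercept c from Loc-1: 632.9 + 4.20 + 97.13 = 734.23.
At (713, 399): z_contact = 110.87 − 54.35 + 734.23 = 790.75 m.
Depth below ground = 864.6 − 790.75 = 73.9 m.

73.9 m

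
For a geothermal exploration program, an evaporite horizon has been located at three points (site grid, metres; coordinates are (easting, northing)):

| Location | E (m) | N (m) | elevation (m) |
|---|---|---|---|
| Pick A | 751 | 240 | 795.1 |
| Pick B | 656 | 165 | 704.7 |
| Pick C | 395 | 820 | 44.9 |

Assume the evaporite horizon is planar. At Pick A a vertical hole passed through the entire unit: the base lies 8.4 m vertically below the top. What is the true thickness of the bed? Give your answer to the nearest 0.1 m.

4.9 m

Let the plane be z = a·E + b·N + c.
Pick B−Pick A: −95a − 75b = −90.4;  Pick C−Pick A: −356a + 580b = −750.2.
Solving gives a = 1.32881, b = −0.47783.
|∇z| = √(a²+b²) = 1.41212, so dip δ = arctan(1.41212) = 54.70°.
True thickness = vertical thickness × cos δ = 8.4 × cos 54.70° = 4.9 m.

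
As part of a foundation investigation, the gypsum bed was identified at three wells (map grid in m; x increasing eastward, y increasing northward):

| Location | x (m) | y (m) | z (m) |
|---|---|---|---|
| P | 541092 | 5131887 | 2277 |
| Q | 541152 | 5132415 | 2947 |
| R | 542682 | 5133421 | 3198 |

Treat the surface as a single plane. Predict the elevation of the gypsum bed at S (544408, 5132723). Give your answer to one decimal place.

Let the plane be z = a·x + b·y + c.
Q−P: 60a + 528b = 670;  R−P: 1590a + 1534b = 921.
Solving gives a = −0.724423396, b = 1.351260234.
Then c = 2277 − a·541092 − b·5131887 = −6540258.13.
At (544408, 5132723): z = −394381.9 + 6935644.5 − 6540258.13 = 1004.5 m.

1004.5 m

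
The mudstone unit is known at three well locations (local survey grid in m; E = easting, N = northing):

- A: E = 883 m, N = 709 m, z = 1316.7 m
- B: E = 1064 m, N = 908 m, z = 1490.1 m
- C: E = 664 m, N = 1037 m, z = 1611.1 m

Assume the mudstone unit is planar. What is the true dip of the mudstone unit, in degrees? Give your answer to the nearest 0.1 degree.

Two edge vectors: A→B = (181, 199, 173.4), A→C = (-219, 328, 294.4).
Normal n = (A→B) × (A→C) = (1710.4, -91261, 102949).
So ∂z/∂E = −n_x/n_z = −0.01661 and ∂z/∂N = −n_y/n_z = 0.88647.
Gradient magnitude |∇z| = √(a² + b²) = √(0.00028 + 0.78583) = 0.88662.
True dip = arctan(0.88662) = 41.6°, dipping toward S (azimuth ≈ 179°).

41.6°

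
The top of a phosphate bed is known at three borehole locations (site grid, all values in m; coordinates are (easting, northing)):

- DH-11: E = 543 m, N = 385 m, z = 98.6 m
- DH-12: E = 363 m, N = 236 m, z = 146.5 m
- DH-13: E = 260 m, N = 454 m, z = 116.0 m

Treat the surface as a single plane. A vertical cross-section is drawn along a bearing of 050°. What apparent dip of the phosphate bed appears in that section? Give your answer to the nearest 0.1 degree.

Let the plane be z = a·E + b·N + c.
DH-12−DH-11: −180a − 149b = 47.9;  DH-13−DH-11: −283a + 69b = 17.4.
Solving gives a = −0.10804, b = −0.19096.
Unit vector along 050° is (sin 50°, cos 50°) = (0.7660, 0.6428).
Slope in that direction = a·(0.7660) + b·(0.6428) = −0.20551.
Apparent dip = arctan|0.20551| = 11.6° (true dip is 12.4°, so apparent ≤ true as expected).

11.6°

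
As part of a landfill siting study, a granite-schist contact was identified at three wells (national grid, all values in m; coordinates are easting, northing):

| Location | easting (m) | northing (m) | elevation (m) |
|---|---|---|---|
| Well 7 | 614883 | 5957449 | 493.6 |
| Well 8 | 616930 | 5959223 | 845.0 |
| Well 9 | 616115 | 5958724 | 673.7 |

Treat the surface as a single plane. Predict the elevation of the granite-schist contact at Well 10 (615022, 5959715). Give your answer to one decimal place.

192.6 m

Let the plane be z = a·easting + b·northing + c.
Well 8−Well 7: 2047a + 1774b = 351.4;  Well 9−Well 7: 1232a + 1275b = 180.1.
Solving gives a = 0.302899681, b = −0.151429339.
Then c = 493.6 − a·614883 − b·5957449 = 716378.30.
At (615022, 5959715): z = 186290.0 − 902475.7 + 716378.30 = 192.6 m.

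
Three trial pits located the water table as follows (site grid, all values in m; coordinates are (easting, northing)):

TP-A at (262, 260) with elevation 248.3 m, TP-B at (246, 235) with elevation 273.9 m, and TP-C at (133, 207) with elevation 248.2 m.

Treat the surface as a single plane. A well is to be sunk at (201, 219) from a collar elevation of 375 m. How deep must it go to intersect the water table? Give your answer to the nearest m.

Two edge vectors: TP-A→TP-B = (-16, -25, 25.6), TP-A→TP-C = (-129, -53, -0.1).
Normal n = (TP-A→TP-B) × (TP-A→TP-C) = (1359.3, -3304, -2377).
So ∂z/∂E = −n_x/n_z = 0.57186 and ∂z/∂N = −n_y/n_z = −1.38999.
Intercept c from TP-A: 248.3 − 149.83 + 361.40 = 459.87.
At (201, 219): z_contact = 114.9 − 304.4 + 459.87 = 270.4 m.
Depth below ground = 375 − 270.4 = 105 m.

105 m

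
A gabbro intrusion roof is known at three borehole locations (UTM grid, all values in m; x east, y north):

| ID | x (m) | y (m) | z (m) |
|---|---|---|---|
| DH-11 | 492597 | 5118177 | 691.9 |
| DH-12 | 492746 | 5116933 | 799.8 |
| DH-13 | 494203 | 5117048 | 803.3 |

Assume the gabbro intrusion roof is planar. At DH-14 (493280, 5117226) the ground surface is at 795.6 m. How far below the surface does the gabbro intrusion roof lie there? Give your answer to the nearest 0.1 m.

Let the plane be z = a·x + b·y + c.
DH-12−DH-11: 149a − 1244b = 107.9;  DH-13−DH-11: 1606a − 1129b = 111.4.
Solving gives a = 0.009161623, b = −0.085639002.
Then c = 691.9 − a·492597 − b·5118177 = 434494.48.
At (493280, 5117226): z_contact = 4519.25 − 438234.13 + 434494.48 = 779.60 m.
Depth below ground = 795.6 − 779.60 = 16.0 m.

16.0 m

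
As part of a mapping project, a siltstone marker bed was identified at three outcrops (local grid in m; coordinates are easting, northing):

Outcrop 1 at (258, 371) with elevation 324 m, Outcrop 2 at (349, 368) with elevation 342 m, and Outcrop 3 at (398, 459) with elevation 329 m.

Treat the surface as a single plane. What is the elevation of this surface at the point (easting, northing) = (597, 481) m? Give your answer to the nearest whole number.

361 m

Two edge vectors: Outcrop 1→Outcrop 2 = (91, -3, 18), Outcrop 1→Outcrop 3 = (140, 88, 5).
Normal n = (Outcrop 1→Outcrop 2) × (Outcrop 1→Outcrop 3) = (-1599, 2065, 8428).
So ∂z/∂easting = −n_x/n_z = 0.18972 and ∂z/∂northing = −n_y/n_z = −0.24502.
Intercept c from Outcrop 1: 324 − 48.95 + 90.90 = 365.95.
At (597, 481): z = 113.3 − 117.9 + 365.95 = 361.4 m.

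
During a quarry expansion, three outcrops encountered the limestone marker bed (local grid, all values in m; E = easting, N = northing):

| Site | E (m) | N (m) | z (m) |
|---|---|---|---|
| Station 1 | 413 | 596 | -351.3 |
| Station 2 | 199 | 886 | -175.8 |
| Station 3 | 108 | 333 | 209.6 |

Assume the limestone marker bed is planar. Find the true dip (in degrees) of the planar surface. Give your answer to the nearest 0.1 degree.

Let the plane be z = a·E + b·N + c.
Station 2−Station 1: −214a + 290b = 175.5;  Station 3−Station 1: −305a − 263b = 560.9.
Solving gives a = −1.44279, b = −0.45951.
Gradient magnitude |∇z| = √(a² + b²) = √(2.08164 + 0.21114) = 1.51419.
True dip = arctan(1.51419) = 56.6°, dipping toward ENE (azimuth ≈ 072°).

56.6°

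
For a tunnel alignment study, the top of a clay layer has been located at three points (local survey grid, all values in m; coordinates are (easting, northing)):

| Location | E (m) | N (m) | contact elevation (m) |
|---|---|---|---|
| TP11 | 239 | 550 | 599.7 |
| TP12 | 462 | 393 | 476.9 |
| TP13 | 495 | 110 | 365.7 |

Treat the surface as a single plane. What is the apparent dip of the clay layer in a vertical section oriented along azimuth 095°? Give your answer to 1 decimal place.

18.2°

Let the plane be z = a·E + b·N + c.
TP12−TP11: 223a − 157b = −122.8;  TP13−TP11: 256a − 440b = −234.
Solving gives a = −0.29854, b = 0.35812.
Unit vector along 095° is (sin 95°, cos 95°) = (0.9962, -0.0872).
Slope in that direction = a·(0.9962) + b·(-0.0872) = −0.32862.
Apparent dip = arctan|0.32862| = 18.2° (true dip is 25.0°, so apparent ≤ true as expected).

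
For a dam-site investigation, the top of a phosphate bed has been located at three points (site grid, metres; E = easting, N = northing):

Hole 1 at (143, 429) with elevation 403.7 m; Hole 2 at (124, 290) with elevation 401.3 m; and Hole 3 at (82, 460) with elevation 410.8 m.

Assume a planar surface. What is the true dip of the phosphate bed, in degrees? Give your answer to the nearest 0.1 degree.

Let the plane be z = a·E + b·N + c.
Hole 2−Hole 1: −19a − 139b = −2.4;  Hole 3−Hole 1: −61a + 31b = 7.1.
Solving gives a = −0.10063, b = 0.03102.
Gradient magnitude |∇z| = √(a² + b²) = √(0.01013 + 0.00096) = 0.10530.
True dip = arctan(0.10530) = 6.0°, dipping toward ESE (azimuth ≈ 107°).

6.0°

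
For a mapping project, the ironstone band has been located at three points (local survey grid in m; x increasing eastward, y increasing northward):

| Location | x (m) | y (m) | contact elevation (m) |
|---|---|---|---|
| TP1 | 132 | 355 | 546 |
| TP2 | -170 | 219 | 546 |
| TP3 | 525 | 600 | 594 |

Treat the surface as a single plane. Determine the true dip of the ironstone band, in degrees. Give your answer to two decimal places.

Let the plane be z = a·x + b·y + c.
TP2−TP1: −302a − 136b = 0;  TP3−TP1: 393a + 245b = 48.
Solving gives a = −0.31779, b = 0.70568.
Gradient magnitude |∇z| = √(a² + b²) = √(0.10099 + 0.49798) = 0.77393.
True dip = arctan(0.77393) = 37.74°, dipping toward SSE (azimuth ≈ 156°).

37.74°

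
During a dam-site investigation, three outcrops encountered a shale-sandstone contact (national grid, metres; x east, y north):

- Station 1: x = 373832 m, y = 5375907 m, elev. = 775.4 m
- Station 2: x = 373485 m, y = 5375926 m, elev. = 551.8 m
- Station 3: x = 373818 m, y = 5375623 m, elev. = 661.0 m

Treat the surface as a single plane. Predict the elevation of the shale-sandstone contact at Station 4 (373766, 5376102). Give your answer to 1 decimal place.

Let the plane be z = a·x + b·y + c.
Station 2−Station 1: −347a + 19b = −223.6;  Station 3−Station 1: −14a − 284b = −114.4.
Solving gives a = 0.664642662, b = 0.370052827.
Then c = 775.4 − a·373832 − b·5375907 = −2237058.88.
At (373766, 5376102): z = 248420.8 + 1989441.7 − 2237058.88 = 803.7 m.

803.7 m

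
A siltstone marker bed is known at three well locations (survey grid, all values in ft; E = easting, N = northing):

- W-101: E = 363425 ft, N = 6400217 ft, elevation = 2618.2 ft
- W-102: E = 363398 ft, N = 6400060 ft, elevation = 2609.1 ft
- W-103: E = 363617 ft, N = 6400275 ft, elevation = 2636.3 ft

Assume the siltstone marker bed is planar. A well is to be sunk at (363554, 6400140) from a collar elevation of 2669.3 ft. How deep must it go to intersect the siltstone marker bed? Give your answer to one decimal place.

Let the plane be z = a·E + b·N + c.
W-102−W-101: −27a − 157b = −9.1;  W-103−W-101: 192a + 58b = 18.1.
Solving gives a = 0.080967877, b = 0.044037371.
Then c = 2618.2 − a·363425 − b·6400217 = −308656.28.
At (363554, 6400140): z_contact = 29436.20 + 281845.34 − 308656.28 = 2625.25 ft.
Depth below ground = 2669.3 − 2625.25 = 44.0 ft.

44.0 ft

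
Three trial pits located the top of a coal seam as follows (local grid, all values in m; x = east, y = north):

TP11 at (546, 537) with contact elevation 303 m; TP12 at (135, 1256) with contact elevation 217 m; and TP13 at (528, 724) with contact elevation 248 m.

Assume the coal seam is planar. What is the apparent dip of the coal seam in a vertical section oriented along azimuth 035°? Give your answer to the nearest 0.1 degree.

25.7°

Let the plane be z = a·x + b·y + c.
TP12−TP11: −411a + 719b = −86;  TP13−TP11: −18a + 187b = −55.
Solving gives a = −0.36710, b = −0.32945.
Unit vector along 035° is (sin 35°, cos 35°) = (0.5736, 0.8192).
Slope in that direction = a·(0.5736) + b·(0.8192) = −0.48043.
Apparent dip = arctan|0.48043| = 25.7° (true dip is 26.3°, so apparent ≤ true as expected).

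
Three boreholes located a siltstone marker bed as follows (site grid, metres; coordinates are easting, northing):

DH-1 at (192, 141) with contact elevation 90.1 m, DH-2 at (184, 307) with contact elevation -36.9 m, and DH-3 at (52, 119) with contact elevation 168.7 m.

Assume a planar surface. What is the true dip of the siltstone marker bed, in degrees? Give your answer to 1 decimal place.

Let the plane be z = a·easting + b·northing + c.
DH-2−DH-1: −8a + 166b = −127;  DH-3−DH-1: −140a − 22b = 78.6.
Solving gives a = −0.43789, b = −0.78616.
Gradient magnitude |∇z| = √(a² + b²) = √(0.19175 + 0.61805) = 0.89989.
True dip = arctan(0.89989) = 42.0°, dipping toward NNE (azimuth ≈ 029°).

42.0°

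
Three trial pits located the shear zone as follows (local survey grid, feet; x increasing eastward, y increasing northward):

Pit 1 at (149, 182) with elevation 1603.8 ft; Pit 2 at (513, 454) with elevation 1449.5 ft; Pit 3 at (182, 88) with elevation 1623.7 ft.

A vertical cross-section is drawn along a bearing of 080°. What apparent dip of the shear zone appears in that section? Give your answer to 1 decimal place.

14.4°

Two edge vectors: Pit 1→Pit 2 = (364, 272, -154.3), Pit 1→Pit 3 = (33, -94, 19.9).
Normal n = (Pit 1→Pit 2) × (Pit 1→Pit 3) = (-9091.4, -12335.5, -43192).
So ∂z/∂x = −n_x/n_z = −0.21049 and ∂z/∂y = −n_y/n_z = −0.28560.
Unit vector along 080° is (sin 80°, cos 80°) = (0.9848, 0.1736).
Slope in that direction = a·(0.9848) + b·(0.1736) = −0.25688.
Apparent dip = arctan|0.25688| = 14.4° (true dip is 19.5°, so apparent ≤ true as expected).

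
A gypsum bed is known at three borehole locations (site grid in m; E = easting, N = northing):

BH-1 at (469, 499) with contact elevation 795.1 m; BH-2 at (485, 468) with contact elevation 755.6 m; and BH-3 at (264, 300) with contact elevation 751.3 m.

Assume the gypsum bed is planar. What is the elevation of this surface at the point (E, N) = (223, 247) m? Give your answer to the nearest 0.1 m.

730.4 m

Let the plane be z = a·E + b·N + c.
BH-2−BH-1: 16a − 31b = −39.5;  BH-3−BH-1: −205a − 199b = −43.8.
Solving gives a = −0.68170, b = 0.92235.
Then c = 795.1 − a·469 − b·499 = 654.56.
At (223, 247): z = −152.0 + 227.8 + 654.56 = 730.4 m.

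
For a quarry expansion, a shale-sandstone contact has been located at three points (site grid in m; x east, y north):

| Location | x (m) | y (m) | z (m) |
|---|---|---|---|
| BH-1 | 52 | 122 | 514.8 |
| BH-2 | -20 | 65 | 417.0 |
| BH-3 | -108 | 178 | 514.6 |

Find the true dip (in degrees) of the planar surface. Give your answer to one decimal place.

51.6°

Let the plane be z = a·x + b·y + c.
BH-2−BH-1: −72a − 57b = −97.8;  BH-3−BH-1: −160a + 56b = −0.2.
Solving gives a = 0.41729, b = 1.18869.
Gradient magnitude |∇z| = √(a² + b²) = √(0.17413 + 1.41297) = 1.25980.
True dip = arctan(1.25980) = 51.6°, dipping toward SSW (azimuth ≈ 199°).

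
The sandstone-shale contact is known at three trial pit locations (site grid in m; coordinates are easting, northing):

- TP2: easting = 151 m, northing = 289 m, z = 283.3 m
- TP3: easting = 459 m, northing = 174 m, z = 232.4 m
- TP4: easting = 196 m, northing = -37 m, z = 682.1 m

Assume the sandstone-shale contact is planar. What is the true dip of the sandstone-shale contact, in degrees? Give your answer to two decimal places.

Two edge vectors: TP2→TP3 = (308, -115, -50.9), TP2→TP4 = (45, -326, 398.8).
Normal n = (TP2→TP3) × (TP2→TP4) = (-62455.4, -125120.9, -95233).
So ∂z/∂easting = −n_x/n_z = −0.65582 and ∂z/∂northing = −n_y/n_z = −1.31384.
Gradient magnitude |∇z| = √(a² + b²) = √(0.43010 + 1.72617) = 1.46842.
True dip = arctan(1.46842) = 55.75°, dipping toward NNE (azimuth ≈ 027°).

55.75°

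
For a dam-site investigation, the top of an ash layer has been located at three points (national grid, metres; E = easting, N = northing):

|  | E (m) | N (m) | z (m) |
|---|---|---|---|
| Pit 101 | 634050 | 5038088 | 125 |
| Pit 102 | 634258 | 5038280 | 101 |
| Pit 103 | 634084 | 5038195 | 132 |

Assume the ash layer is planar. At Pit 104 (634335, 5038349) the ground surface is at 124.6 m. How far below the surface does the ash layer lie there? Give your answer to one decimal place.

32.8 m

Let the plane be z = a·E + b·N + c.
Pit 102−Pit 101: 208a + 192b = −24;  Pit 103−Pit 101: 34a + 107b = 7.
Solving gives a = −0.248728383, b = 0.144455748.
Then c = 125 − a·634050 − b·5038088 = −569949.54.
At (634335, 5038349): z_contact = −157777.12 + 727818.47 − 569949.54 = 91.82 m.
Depth below ground = 124.6 − 91.82 = 32.8 m.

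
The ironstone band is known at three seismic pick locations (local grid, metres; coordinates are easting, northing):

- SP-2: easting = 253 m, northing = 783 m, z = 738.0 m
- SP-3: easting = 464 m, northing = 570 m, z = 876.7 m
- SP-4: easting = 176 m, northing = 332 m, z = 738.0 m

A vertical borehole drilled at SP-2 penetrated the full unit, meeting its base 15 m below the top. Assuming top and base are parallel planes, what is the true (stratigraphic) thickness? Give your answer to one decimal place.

13.0 m

Two edge vectors: SP-2→SP-3 = (211, -213, 138.7), SP-2→SP-4 = (-77, -451, 0).
Normal n = (SP-2→SP-3) × (SP-2→SP-4) = (62553.7, -10679.9, -111562).
So ∂z/∂easting = −n_x/n_z = 0.56071 and ∂z/∂northing = −n_y/n_z = −0.09573.
|∇z| = √(a²+b²) = 0.56882, so dip δ = arctan(0.56882) = 29.63°.
True thickness = vertical thickness × cos δ = 15 × cos 29.63° = 13.0 m.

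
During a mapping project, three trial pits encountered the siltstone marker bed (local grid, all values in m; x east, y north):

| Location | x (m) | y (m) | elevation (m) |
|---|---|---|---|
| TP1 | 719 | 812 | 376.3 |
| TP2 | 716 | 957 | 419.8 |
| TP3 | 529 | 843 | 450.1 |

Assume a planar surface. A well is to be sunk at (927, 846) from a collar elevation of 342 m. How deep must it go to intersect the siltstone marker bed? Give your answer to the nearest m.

27 m

Let the plane be z = a·x + b·y + c.
TP2−TP1: −3a + 145b = 43.5;  TP3−TP1: −190a + 31b = 73.8.
Solving gives a = −0.34062, b = 0.29295.
Then c = 376.3 − a·719 − b·812 = 383.33.
At (927, 846): z_contact = −315.8 + 247.8 + 383.33 = 315.4 m.
Depth below ground = 342 − 315.4 = 27 m.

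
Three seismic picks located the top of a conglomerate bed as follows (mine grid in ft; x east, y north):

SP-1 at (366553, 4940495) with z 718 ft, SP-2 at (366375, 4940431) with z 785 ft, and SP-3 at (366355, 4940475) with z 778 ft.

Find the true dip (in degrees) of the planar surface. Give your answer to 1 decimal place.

21.5°

Let the plane be z = a·x + b·y + c.
SP-2−SP-1: −178a − 64b = 67;  SP-3−SP-1: −198a − 20b = 60.
Solving gives a = −0.27436, b = −0.28380.
Gradient magnitude |∇z| = √(a² + b²) = √(0.07528 + 0.08054) = 0.39474.
True dip = arctan(0.39474) = 21.5°, dipping toward NE (azimuth ≈ 044°).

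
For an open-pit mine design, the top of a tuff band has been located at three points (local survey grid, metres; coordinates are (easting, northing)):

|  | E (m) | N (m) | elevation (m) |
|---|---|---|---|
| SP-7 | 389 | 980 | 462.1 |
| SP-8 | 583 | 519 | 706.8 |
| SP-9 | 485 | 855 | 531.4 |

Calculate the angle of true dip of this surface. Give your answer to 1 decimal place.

26.9°

Let the plane be z = a·E + b·N + c.
SP-8−SP-7: 194a − 461b = 244.7;  SP-9−SP-7: 96a − 125b = 69.3.
Solving gives a = 0.06797, b = −0.50220.
Gradient magnitude |∇z| = √(a² + b²) = √(0.00462 + 0.25220) = 0.50678.
True dip = arctan(0.50678) = 26.9°, dipping toward N (azimuth ≈ 352°).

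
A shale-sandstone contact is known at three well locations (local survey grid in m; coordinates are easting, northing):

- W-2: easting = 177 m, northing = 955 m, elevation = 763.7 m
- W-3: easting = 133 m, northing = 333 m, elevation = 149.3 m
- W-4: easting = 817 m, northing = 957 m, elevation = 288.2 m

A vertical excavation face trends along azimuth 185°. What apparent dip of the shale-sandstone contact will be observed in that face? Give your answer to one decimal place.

44.2°

Two edge vectors: W-2→W-3 = (-44, -622, -614.4), W-2→W-4 = (640, 2, -475.5).
Normal n = (W-2→W-3) × (W-2→W-4) = (296989.8, -414138, 397992).
So ∂z/∂easting = −n_x/n_z = −0.74622 and ∂z/∂northing = −n_y/n_z = 1.04057.
Unit vector along 185° is (sin 185°, cos 185°) = (-0.0872, -0.9962).
Slope in that direction = a·(-0.0872) + b·(-0.9962) = −0.97157.
Apparent dip = arctan|0.97157| = 44.2° (true dip is 52.0°, so apparent ≤ true as expected).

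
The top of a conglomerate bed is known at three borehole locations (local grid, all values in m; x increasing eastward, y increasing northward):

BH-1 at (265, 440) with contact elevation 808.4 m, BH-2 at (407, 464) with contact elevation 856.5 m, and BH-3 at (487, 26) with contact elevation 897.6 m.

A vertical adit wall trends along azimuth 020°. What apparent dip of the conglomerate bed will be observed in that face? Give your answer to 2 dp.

Two edge vectors: BH-1→BH-2 = (142, 24, 48.1), BH-1→BH-3 = (222, -414, 89.2).
Normal n = (BH-1→BH-2) × (BH-1→BH-3) = (22054.2, -1988.2, -64116).
So ∂z/∂x = −n_x/n_z = 0.34397 and ∂z/∂y = −n_y/n_z = −0.03101.
Unit vector along 020° is (sin 20°, cos 20°) = (0.3420, 0.9397).
Slope in that direction = a·(0.3420) + b·(0.9397) = 0.08851.
Apparent dip = arctan|0.08851| = 5.06° (true dip is 19.1°, so apparent ≤ true as expected).

5.06°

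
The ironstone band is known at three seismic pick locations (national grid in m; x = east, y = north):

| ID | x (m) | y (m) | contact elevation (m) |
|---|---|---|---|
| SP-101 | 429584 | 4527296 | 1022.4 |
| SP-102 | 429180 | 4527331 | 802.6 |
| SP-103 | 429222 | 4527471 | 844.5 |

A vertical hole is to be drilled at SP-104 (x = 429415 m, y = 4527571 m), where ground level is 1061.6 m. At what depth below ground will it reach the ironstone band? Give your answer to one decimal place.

Let the plane be z = a·x + b·y + c.
SP-102−SP-101: −404a + 35b = −219.8;  SP-103−SP-101: −362a + 175b = −177.9.
Solving gives a = 0.555548854, b = 0.132621058.
Then c = 1022.4 − a·429584 − b·4527296 = −838047.28.
At (429415, 4527571): z_contact = 238561.01 + 600451.26 − 838047.28 = 964.98 m.
Depth below ground = 1061.6 − 964.98 = 96.6 m.

96.6 m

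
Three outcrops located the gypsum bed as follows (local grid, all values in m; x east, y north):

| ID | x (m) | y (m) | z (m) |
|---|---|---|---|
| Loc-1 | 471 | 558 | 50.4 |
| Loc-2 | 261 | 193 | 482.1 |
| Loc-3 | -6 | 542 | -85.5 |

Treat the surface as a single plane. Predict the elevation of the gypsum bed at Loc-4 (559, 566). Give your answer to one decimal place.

Let the plane be z = a·x + b·y + c.
Loc-2−Loc-1: −210a − 365b = 431.7;  Loc-3−Loc-1: −477a − 16b = −135.9.
Solving gives a = 0.33097, b = −1.37316.
Then c = 50.4 − a·471 − b·558 = 660.74.
At (559, 566): z = 185.0 − 777.2 + 660.74 = 68.5 m.

68.5 m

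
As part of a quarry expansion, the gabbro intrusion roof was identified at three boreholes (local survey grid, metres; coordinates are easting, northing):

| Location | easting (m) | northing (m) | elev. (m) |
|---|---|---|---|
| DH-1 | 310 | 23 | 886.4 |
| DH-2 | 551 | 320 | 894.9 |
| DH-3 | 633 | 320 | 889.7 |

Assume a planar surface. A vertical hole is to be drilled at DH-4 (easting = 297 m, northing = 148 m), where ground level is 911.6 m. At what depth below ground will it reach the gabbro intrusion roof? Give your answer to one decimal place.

14.4 m

Two edge vectors: DH-1→DH-2 = (241, 297, 8.5), DH-1→DH-3 = (323, 297, 3.3).
Normal n = (DH-1→DH-2) × (DH-1→DH-3) = (-1544.4, 1950.2, -24354).
So ∂z/∂easting = −n_x/n_z = −0.06341 and ∂z/∂northing = −n_y/n_z = 0.08008.
Intercept c from DH-1: 886.4 + 19.66 − 1.84 = 904.22.
At (297, 148): z_contact = −18.83 + 11.85 + 904.22 = 897.23 m.
Depth below ground = 911.6 − 897.23 = 14.4 m.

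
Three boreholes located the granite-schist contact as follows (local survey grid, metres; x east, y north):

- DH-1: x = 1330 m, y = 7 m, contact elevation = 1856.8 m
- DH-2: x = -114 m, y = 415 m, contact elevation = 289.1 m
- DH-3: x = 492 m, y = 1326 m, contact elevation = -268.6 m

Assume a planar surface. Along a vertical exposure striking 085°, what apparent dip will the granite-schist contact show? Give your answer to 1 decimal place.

Two edge vectors: DH-1→DH-2 = (-1444, 408, -1567.7), DH-1→DH-3 = (-838, 1319, -2125.4).
Normal n = (DH-1→DH-2) × (DH-1→DH-3) = (1200633.1, -1755345, -1562732).
So ∂z/∂x = −n_x/n_z = 0.76829 and ∂z/∂y = −n_y/n_z = −1.12325.
Unit vector along 085° is (sin 85°, cos 85°) = (0.9962, 0.0872).
Slope in that direction = a·(0.9962) + b·(0.0872) = 0.66747.
Apparent dip = arctan|0.66747| = 33.7° (true dip is 53.7°, so apparent ≤ true as expected).

33.7°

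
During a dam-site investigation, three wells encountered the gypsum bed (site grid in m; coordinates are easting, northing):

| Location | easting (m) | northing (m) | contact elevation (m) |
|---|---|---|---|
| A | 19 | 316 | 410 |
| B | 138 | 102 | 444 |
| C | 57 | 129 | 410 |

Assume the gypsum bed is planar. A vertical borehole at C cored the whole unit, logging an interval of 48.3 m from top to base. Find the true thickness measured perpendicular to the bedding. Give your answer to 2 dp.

43.89 m

Let the plane be z = a·easting + b·northing + c.
B−A: 119a − 214b = 34;  C−A: 38a − 187b = 0.
Solving gives a = 0.45025, b = 0.09149.
|∇z| = √(a²+b²) = 0.45945, so dip δ = arctan(0.45945) = 24.68°.
True thickness = vertical thickness × cos δ = 48.3 × cos 24.68° = 43.89 m.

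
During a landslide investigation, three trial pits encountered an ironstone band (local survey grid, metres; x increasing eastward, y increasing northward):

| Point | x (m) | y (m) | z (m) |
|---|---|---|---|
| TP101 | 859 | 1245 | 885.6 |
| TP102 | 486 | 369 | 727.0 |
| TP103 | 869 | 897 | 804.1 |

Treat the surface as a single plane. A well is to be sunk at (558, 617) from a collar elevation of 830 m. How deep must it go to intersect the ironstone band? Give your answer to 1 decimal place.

54.2 m

Let the plane be z = a·x + b·y + c.
TP102−TP101: −373a − 876b = −158.6;  TP103−TP101: 10a − 348b = −81.5.
Solving gives a = −0.116922, b = 0.230836.
Then c = 885.6 − a·859 − b·1245 = 698.65.
At (558, 617): z_contact = −65.24 + 142.43 + 698.65 = 775.83 m.
Depth below ground = 830 − 775.83 = 54.2 m.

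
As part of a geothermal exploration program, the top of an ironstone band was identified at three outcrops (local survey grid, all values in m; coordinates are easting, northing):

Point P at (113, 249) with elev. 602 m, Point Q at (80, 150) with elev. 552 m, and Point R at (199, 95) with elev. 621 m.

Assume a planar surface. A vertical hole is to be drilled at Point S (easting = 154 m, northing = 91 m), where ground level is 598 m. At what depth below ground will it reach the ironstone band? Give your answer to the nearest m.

Two edge vectors: Point P→Point Q = (-33, -99, -50), Point P→Point R = (86, -154, 19).
Normal n = (Point P→Point Q) × (Point P→Point R) = (-9581, -3673, 13596).
So ∂z/∂easting = −n_x/n_z = 0.70469 and ∂z/∂northing = −n_y/n_z = 0.27015.
Intercept c from Point P: 602 − 79.63 − 67.27 = 455.10.
At (154, 91): z_contact = 108.5 + 24.6 + 455.10 = 588.2 m.
Depth below ground = 598 − 588.2 = 10 m.

10 m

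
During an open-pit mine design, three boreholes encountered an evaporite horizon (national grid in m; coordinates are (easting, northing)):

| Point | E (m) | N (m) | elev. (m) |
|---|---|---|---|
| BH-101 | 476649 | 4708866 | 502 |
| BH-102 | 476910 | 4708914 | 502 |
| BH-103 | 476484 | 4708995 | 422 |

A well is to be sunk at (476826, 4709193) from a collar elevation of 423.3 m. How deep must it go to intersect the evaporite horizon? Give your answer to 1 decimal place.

69.1 m

Two edge vectors: BH-101→BH-102 = (261, 48, 0), BH-101→BH-103 = (-165, 129, -80).
Normal n = (BH-101→BH-102) × (BH-101→BH-103) = (-3840, 20880, 41589).
So ∂z/∂E = −n_x/n_z = 0.092332107 and ∂z/∂N = −n_y/n_z = −0.502055832.
Intercept c from BH-101: 502 − 44010.01 + 2364113.64 = 2320605.63.
At (476826, 4709193): z_contact = 44026.35 − 2364277.81 + 2320605.63 = 354.17 m.
Depth below ground = 423.3 − 354.17 = 69.1 m.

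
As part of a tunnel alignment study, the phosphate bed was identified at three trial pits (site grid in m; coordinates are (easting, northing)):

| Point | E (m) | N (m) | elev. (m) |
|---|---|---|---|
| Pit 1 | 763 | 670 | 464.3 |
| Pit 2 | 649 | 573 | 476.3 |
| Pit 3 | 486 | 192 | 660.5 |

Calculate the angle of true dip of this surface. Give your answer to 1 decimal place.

Two edge vectors: Pit 1→Pit 2 = (-114, -97, 12), Pit 1→Pit 3 = (-277, -478, 196.2).
Normal n = (Pit 1→Pit 2) × (Pit 1→Pit 3) = (-13295.4, 19042.8, 27623).
So ∂z/∂E = −n_x/n_z = 0.48132 and ∂z/∂N = −n_y/n_z = −0.68938.
Gradient magnitude |∇z| = √(a² + b²) = √(0.23167 + 0.47525) = 0.84078.
True dip = arctan(0.84078) = 40.1°, dipping toward NW (azimuth ≈ 325°).

40.1°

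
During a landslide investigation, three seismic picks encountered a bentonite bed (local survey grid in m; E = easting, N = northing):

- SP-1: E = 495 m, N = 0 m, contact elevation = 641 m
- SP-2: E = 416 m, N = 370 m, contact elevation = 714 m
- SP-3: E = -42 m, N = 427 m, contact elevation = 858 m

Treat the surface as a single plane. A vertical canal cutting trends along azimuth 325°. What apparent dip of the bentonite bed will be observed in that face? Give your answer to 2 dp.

Let the plane be z = a·E + b·N + c.
SP-2−SP-1: −79a + 370b = 73;  SP-3−SP-1: −537a + 427b = 217.
Solving gives a = −0.29777, b = 0.13372.
Unit vector along 325° is (sin 325°, cos 325°) = (-0.5736, 0.8192).
Slope in that direction = a·(-0.5736) + b·(0.8192) = 0.28033.
Apparent dip = arctan|0.28033| = 15.66° (true dip is 18.1°, so apparent ≤ true as expected).

15.66°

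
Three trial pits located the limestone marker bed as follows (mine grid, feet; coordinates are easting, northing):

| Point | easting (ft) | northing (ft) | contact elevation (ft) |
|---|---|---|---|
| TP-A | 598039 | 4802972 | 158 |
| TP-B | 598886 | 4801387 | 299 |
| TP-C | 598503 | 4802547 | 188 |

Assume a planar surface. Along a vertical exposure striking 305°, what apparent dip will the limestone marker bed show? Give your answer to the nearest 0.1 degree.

Two edge vectors: TP-A→TP-B = (847, -1585, 141), TP-A→TP-C = (464, -425, 30).
Normal n = (TP-A→TP-B) × (TP-A→TP-C) = (12375, 40014, 375465).
So ∂z/∂easting = −n_x/n_z = −0.03296 and ∂z/∂northing = −n_y/n_z = −0.10657.
Unit vector along 305° is (sin 305°, cos 305°) = (-0.8192, 0.5736).
Slope in that direction = a·(-0.8192) + b·(0.5736) = −0.03413.
Apparent dip = arctan|0.03413| = 2.0° (true dip is 6.4°, so apparent ≤ true as expected).

2.0°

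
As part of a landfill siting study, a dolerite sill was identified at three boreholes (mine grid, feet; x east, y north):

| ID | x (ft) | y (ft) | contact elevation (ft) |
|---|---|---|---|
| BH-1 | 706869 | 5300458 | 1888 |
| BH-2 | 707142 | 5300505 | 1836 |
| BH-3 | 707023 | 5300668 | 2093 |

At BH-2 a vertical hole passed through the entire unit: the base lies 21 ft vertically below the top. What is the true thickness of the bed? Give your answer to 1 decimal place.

Let the plane be z = a·x + b·y + c.
BH-2−BH-1: 273a + 47b = −52;  BH-3−BH-1: 154a + 210b = 205.
Solving gives a = −0.41034, b = 1.27711.
|∇z| = √(a²+b²) = 1.34141, so dip δ = arctan(1.34141) = 53.30°.
True thickness = vertical thickness × cos δ = 21 × cos 53.30° = 12.6 ft.

12.6 ft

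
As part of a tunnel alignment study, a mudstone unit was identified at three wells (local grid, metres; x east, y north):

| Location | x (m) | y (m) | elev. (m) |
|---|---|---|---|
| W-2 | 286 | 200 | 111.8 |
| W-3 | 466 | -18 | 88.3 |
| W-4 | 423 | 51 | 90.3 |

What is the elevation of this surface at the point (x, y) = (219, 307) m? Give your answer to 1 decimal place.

Let the plane be z = a·x + b·y + c.
W-3−W-2: 180a − 218b = −23.5;  W-4−W-2: 137a − 149b = −21.5.
Solving gives a = −0.38920, b = −0.21356.
Then c = 111.8 − a·286 − b·200 = 265.82.
At (219, 307): z = −85.2 − 65.6 + 265.82 = 115.0 m.

115.0 m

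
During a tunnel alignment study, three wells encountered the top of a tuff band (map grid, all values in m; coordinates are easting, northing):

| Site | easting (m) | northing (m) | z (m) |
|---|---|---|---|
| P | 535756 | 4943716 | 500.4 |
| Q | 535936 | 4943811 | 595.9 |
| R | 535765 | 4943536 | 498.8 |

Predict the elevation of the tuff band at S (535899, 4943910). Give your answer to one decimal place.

Let the plane be z = a·easting + b·northing + c.
Q−P: 180a + 95b = 95.5;  R−P: 9a − 180b = −1.6.
Solving gives a = 0.512344008, b = 0.034506089.
Then c = 500.4 − a·535756 − b·4943716 = −444579.28.
At (535899, 4943910): z = 274564.6 + 170595.0 − 444579.28 = 580.4 m.

580.4 m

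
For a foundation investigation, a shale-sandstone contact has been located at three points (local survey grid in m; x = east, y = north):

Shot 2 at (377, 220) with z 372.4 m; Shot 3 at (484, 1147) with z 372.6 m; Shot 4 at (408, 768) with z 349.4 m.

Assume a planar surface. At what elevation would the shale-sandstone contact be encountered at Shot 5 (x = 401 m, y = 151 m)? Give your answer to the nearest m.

395 m

Let the plane be z = a·x + b·y + c.
Shot 3−Shot 2: 107a + 927b = 0.2;  Shot 4−Shot 2: 31a + 548b = −23.
Solving gives a = 0.71677, b = −0.08252.
Then c = 372.4 − a·377 − b·220 = 120.33.
At (401, 151): z = 287.4 − 12.5 + 120.33 = 395.3 m.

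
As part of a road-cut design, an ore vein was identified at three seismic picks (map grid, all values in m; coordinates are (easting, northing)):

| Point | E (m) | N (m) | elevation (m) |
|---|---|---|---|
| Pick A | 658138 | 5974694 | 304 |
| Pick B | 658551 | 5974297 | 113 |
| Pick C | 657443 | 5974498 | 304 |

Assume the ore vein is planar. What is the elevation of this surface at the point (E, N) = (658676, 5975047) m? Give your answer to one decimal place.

Let the plane be z = a·E + b·N + c.
Pick B−Pick A: 413a − 397b = −191;  Pick C−Pick A: −695a − 196b = 0.
Solving gives a = −0.104903002, b = 0.371977482.
Then c = 304 − a·658138 − b·5974694 = −2153106.98.
At (658676, 5975047): z = −69097.1 + 2222582.9 − 2153106.98 = 378.9 m.

378.9 m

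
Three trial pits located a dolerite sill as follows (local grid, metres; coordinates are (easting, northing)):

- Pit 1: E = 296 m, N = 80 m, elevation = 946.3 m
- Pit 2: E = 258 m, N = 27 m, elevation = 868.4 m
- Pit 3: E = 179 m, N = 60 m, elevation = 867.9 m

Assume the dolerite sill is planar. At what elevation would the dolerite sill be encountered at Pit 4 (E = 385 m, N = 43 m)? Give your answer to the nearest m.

947 m

Let the plane be z = a·E + b·N + c.
Pit 2−Pit 1: −38a − 53b = −77.9;  Pit 3−Pit 1: −117a − 20b = −78.4.
Solving gives a = 0.47734, b = 1.12757.
Then c = 946.3 − a·296 − b·80 = 714.80.
At (385, 43): z = 183.8 + 48.5 + 714.80 = 947.1 m.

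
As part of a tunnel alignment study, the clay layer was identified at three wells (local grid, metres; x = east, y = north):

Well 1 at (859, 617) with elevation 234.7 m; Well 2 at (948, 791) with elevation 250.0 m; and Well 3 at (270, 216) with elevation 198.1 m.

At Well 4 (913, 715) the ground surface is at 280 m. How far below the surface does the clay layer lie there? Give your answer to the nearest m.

37 m

Two edge vectors: Well 1→Well 2 = (89, 174, 15.3), Well 1→Well 3 = (-589, -401, -36.6).
Normal n = (Well 1→Well 2) × (Well 1→Well 3) = (-233.1, -5754.3, 66797).
So ∂z/∂x = −n_x/n_z = 0.00349 and ∂z/∂y = −n_y/n_z = 0.08615.
Intercept c from Well 1: 234.7 − 3.00 − 53.15 = 178.55.
At (913, 715): z_contact = 3.2 + 61.6 + 178.55 = 243.3 m.
Depth below ground = 280 − 243.3 = 37 m.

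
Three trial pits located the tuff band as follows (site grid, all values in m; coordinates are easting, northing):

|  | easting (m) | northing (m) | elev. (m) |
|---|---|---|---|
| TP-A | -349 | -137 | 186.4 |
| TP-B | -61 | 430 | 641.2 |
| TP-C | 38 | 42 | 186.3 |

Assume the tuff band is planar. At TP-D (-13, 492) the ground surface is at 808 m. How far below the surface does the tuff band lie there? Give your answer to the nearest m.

125 m

Let the plane be z = a·easting + b·northing + c.
TP-B−TP-A: 288a + 567b = 454.8;  TP-C−TP-A: 387a + 179b = −0.1.
Solving gives a = −0.48527, b = 1.04860.
Then c = 186.4 − a·-349 − b·-137 = 160.70.
At (-13, 492): z_contact = 6.3 + 515.9 + 160.70 = 682.9 m.
Depth below ground = 808 − 682.9 = 125 m.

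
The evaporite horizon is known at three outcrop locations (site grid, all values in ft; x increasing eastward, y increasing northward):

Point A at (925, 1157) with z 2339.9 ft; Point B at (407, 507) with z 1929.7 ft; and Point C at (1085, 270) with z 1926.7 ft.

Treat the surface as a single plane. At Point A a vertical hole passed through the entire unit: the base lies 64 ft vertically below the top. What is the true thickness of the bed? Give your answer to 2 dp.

56.68 ft

Two edge vectors: Point A→Point B = (-518, -650, -410.2), Point A→Point C = (160, -887, -413.2).
Normal n = (Point A→Point B) × (Point A→Point C) = (-95267.4, -279669.6, 563466).
So ∂z/∂x = −n_x/n_z = 0.16907 and ∂z/∂y = −n_y/n_z = 0.49634.
|∇z| = √(a²+b²) = 0.52434, so dip δ = arctan(0.52434) = 27.67°.
True thickness = vertical thickness × cos δ = 64 × cos 27.67° = 56.68 ft.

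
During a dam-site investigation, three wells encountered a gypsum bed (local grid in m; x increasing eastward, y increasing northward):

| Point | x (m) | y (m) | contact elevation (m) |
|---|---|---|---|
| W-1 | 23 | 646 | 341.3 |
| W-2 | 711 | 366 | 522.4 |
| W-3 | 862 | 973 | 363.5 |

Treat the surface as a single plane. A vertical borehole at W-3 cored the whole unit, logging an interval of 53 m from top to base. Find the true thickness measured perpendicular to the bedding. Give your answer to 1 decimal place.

Two edge vectors: W-1→W-2 = (688, -280, 181.1), W-1→W-3 = (839, 327, 22.2).
Normal n = (W-1→W-2) × (W-1→W-3) = (-65435.7, 136669.3, 459896).
So ∂z/∂x = −n_x/n_z = 0.14228 and ∂z/∂y = −n_y/n_z = −0.29717.
|∇z| = √(a²+b²) = 0.32948, so dip δ = arctan(0.32948) = 18.24°.
True thickness = vertical thickness × cos δ = 53 × cos 18.24° = 50.3 m.

50.3 m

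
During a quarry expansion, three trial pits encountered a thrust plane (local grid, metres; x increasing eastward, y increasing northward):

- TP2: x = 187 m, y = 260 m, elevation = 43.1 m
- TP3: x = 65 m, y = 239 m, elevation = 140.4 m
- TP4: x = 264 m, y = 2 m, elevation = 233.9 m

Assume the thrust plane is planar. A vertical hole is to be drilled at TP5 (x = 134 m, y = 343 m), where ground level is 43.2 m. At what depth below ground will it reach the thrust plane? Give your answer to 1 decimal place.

Let the plane be z = a·x + b·y + c.
TP3−TP2: −122a − 21b = 97.3;  TP4−TP2: 77a − 258b = 190.8.
Solving gives a = −0.63749, b = −0.92979.
Then c = 43.1 − a·187 − b·260 = 404.06.
At (134, 343): z_contact = −85.42 − 318.92 + 404.06 = -0.29 m.
Depth below ground = 43.2 − (-0.29) = 43.5 m.

43.5 m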